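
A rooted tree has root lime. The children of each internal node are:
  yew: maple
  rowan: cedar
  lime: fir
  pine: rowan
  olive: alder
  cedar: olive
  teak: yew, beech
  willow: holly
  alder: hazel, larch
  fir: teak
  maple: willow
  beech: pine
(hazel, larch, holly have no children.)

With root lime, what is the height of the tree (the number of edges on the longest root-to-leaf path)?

9

larch sits deepest: lime–fir–teak–beech–pine–rowan–cedar–olive–alder–larch — 9 edges from the root.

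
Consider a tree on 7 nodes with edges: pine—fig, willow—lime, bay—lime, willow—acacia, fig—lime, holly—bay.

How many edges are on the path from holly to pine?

Walking from holly: holly – bay – lime – fig – pine. Length 4.

4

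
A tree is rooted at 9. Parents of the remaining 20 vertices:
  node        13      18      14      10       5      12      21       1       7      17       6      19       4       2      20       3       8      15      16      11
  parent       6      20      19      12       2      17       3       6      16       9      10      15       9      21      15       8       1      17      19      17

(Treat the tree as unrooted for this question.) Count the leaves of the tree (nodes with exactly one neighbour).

The leaves are 4, 5, 7, 11, 13, 14, 18.
That is 7 leaves.

7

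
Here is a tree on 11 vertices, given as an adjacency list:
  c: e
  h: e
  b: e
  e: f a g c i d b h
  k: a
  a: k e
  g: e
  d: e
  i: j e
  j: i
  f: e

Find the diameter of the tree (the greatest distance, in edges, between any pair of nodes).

4

Starting from k, a farthest node is j at distance 4.
One longest path: k–a–e–i–j.
So the diameter is 4.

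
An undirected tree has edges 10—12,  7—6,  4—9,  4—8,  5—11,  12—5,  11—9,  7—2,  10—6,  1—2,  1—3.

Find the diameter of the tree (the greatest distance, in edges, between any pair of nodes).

BFS from 3 reaches 8 last, at distance 11; BFS from 8 confirms no node is farther.
Path: 3-1-2-7-6-10-12-5-11-9-4-8.

11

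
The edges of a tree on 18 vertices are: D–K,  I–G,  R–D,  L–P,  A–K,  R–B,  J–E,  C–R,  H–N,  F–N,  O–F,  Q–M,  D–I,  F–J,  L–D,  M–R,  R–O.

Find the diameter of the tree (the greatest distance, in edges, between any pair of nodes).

7

BFS from E reaches G last, at distance 7; BFS from G confirms no node is farther.
Path: E - J - F - O - R - D - I - G.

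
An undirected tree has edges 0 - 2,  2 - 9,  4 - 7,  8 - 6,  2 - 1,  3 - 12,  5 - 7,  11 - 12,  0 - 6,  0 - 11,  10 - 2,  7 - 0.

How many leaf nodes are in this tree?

7

Exactly 7 nodes have a single neighbour: 1, 3, 4, 5, 8, 9, 10.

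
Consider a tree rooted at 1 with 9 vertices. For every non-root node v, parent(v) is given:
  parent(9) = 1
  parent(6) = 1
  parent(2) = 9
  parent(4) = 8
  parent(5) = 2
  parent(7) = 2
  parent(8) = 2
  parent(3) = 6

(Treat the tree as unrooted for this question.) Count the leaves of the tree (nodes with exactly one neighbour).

Degree-1 nodes: 3, 4, 5, 7 — 4 of them.

4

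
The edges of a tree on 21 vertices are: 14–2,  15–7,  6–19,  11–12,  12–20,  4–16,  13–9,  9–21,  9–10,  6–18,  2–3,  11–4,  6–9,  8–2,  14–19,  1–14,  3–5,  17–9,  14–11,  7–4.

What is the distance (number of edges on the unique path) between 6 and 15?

Walking from 6: 6–19–14–11–4–7–15. Length 6.

6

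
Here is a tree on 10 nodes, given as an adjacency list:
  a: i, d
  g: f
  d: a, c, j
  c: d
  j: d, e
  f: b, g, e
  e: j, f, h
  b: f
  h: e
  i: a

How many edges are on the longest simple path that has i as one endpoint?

The node farthest from i is g (b also at distance 6), via i-a-d-j-e-f-g — 6 edges.

6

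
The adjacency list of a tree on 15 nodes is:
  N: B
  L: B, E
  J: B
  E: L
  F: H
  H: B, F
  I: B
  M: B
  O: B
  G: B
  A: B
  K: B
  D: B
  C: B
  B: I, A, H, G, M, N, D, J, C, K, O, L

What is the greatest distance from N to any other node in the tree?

3

Distances from N peak at 3, attained at E (F also at distance 3).
N – B – L – E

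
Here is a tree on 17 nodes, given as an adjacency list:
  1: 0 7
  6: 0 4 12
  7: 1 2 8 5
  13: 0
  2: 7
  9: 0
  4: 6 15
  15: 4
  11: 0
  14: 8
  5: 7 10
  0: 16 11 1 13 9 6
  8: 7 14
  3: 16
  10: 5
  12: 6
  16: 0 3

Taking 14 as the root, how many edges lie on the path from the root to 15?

Climbing from 15 to the root: 15–4–6–0–1–7–8–14. That's 7 steps.

7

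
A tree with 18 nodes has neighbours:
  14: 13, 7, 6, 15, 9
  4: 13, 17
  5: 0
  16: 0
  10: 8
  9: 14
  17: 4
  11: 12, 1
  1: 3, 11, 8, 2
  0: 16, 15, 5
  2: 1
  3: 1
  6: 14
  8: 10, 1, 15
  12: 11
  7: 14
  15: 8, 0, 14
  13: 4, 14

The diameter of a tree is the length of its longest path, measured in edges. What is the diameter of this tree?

8

Starting from 17, a farthest node is 12 at distance 8.
One longest path: 17–4–13–14–15–8–1–11–12.
So the diameter is 8.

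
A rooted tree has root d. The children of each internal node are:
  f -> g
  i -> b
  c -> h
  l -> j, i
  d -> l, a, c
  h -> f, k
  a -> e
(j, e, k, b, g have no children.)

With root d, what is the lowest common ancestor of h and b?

d

Ancestors of h (toward the root): h, c, d.
Ancestors of b: b, i, l, d.
The deepest node appearing in both lists is d.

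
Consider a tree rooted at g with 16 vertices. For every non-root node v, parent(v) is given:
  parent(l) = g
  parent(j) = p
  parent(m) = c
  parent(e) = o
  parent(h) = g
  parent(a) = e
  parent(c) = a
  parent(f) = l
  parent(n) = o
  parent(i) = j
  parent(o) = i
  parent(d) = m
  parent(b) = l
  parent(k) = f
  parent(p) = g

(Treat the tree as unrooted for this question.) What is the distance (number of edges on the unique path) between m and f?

m - c - a - e - o - i - j - p - g - l - f: 10 edges.

10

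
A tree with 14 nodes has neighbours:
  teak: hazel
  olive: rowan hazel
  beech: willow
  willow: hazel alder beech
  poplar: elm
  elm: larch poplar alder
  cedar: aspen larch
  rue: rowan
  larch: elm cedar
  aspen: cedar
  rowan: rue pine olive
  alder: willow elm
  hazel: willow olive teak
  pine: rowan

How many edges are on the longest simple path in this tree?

9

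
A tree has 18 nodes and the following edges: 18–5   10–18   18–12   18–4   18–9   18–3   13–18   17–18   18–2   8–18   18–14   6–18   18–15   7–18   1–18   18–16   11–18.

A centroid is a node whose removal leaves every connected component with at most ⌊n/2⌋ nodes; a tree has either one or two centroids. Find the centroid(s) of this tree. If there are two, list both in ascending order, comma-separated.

Removing 18 splits the tree into components of sizes 1, 1, 1, 1, 1, 1, 1, 1, 1, 1, 1, 1, 1, 1, 1, 1, 1; the largest is 1 ≤ ⌊18/2⌋ = 9.
Every other node leaves some component of size > 9, so the centroid is unique.

18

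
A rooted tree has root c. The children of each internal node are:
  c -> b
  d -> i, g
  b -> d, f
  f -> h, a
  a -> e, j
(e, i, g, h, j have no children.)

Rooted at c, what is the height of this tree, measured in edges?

4

A deepest node is e, reached by c–b–f–a–e.
That path has 4 edges, so the height is 4.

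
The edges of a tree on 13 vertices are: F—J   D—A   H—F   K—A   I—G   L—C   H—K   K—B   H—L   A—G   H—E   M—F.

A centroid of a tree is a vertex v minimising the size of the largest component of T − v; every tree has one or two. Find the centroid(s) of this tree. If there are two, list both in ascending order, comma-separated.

H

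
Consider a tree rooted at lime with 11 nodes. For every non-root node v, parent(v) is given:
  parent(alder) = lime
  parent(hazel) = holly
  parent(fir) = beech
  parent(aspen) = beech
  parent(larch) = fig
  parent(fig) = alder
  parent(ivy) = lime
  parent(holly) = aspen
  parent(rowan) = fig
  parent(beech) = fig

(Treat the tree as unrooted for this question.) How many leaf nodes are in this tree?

Exactly 5 nodes have a single neighbour: fir, hazel, ivy, larch, rowan.

5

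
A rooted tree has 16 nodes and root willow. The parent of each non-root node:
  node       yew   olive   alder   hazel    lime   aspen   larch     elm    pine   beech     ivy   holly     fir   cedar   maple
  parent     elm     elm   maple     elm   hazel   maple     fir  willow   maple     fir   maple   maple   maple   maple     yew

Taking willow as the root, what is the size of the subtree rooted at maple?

The subtree rooted at maple contains: maple, fir, cedar, pine, aspen, holly, alder, ivy, beech, larch — 10 nodes.

10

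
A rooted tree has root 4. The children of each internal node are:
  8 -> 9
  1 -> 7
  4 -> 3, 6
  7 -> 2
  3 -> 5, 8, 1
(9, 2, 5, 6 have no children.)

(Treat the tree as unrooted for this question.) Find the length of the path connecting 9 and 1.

3

9 – 8 – 3 – 1: 3 edges.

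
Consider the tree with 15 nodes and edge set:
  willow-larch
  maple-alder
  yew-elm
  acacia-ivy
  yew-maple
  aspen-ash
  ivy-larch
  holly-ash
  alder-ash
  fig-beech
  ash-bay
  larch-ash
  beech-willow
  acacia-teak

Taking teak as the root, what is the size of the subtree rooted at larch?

The subtree rooted at larch contains: larch, ash, willow, alder, bay, aspen, holly, beech, maple, fig, yew, elm — 12 nodes.

12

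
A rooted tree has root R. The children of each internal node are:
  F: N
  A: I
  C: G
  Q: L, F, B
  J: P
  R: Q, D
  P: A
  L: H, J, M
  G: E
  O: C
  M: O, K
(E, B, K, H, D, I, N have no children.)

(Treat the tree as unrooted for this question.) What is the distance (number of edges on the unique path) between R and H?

3

R–Q–L–H: 3 edges.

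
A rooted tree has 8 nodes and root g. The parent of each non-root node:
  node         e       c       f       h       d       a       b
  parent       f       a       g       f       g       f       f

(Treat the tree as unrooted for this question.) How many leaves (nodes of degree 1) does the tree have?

The leaves are b, c, d, e, h.
That is 5 leaves.

5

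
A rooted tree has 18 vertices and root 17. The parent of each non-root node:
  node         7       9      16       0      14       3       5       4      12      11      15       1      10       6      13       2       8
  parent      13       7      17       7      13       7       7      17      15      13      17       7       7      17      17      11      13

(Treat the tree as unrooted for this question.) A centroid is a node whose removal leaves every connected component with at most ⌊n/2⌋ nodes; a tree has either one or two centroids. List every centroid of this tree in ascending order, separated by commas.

13

If 13 is removed the pieces have sizes 7, 6, 2, 1, 1, all ≤ ⌊18/2⌋ = 9.
Every other node leaves some component of size > 9, so the centroid is unique.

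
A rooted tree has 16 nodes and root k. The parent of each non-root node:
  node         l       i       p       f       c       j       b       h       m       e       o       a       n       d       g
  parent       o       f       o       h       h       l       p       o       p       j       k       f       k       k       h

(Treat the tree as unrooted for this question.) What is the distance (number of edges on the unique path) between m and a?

5

Walking from m: m – p – o – h – f – a. Length 5.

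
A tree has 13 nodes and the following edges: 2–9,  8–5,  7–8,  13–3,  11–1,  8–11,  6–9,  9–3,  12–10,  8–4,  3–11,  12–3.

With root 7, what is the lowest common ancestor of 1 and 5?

Path 1→root: 1 11 8 7; path 5→root: 5 8 7.
First common node: 8.

8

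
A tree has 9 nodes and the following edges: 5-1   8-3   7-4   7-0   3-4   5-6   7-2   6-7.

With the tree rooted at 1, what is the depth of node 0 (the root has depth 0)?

4

Climbing from 0 to the root: 0 – 7 – 6 – 5 – 1. That's 4 steps.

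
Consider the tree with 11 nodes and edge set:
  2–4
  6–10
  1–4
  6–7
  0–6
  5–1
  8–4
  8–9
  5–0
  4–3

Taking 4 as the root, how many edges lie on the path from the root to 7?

5

4–1–5–0–6–7 — 5 edges.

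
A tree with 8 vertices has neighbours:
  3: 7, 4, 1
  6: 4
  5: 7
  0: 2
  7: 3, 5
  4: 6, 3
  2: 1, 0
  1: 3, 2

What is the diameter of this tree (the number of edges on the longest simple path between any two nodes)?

5

Starting from 6, a farthest node is 0 at distance 5.
One longest path: 6 – 4 – 3 – 1 – 2 – 0.
So the diameter is 5.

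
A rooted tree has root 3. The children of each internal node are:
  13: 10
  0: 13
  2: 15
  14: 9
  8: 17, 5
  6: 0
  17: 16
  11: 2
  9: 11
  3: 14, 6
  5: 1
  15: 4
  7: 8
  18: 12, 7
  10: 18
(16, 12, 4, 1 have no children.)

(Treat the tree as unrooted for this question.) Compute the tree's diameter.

15

A longest path is 16–17–8–7–18–10–13–0–6–3–14–9–11–2–15–4, with 15 edges.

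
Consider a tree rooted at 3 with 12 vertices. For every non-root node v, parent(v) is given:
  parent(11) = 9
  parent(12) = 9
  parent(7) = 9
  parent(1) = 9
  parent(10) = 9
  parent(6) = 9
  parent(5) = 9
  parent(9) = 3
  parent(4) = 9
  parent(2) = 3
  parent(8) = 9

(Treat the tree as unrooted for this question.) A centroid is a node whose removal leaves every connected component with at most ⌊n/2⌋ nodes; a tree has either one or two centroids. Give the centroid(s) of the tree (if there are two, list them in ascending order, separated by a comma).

If 9 is removed the pieces have sizes 2, 1, 1, 1, 1, 1, 1, 1, 1, 1, all ≤ ⌊12/2⌋ = 6.
No neighbour of 9 does as well, so 9 is the unique centroid.

9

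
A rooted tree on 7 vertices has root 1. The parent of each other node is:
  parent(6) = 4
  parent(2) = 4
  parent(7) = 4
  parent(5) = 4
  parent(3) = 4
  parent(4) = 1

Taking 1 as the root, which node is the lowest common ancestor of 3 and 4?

4

Ancestors of 3 (toward the root): 3, 4, 1.
Ancestors of 4: 4, 1.
The deepest node appearing in both lists is 4.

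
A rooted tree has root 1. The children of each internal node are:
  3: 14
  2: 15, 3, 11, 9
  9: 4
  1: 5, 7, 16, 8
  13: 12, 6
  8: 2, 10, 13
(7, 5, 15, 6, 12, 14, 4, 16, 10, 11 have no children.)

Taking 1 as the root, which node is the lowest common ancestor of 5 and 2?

5's ancestor chain is 5, 1 and 2's is 2, 8, 1; they first meet at 1.

1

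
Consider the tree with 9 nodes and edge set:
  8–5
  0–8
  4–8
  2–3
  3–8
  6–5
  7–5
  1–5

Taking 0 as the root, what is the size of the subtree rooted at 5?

4

Descendants of 5 (including itself): 5, 7, 1, 6. That's 4.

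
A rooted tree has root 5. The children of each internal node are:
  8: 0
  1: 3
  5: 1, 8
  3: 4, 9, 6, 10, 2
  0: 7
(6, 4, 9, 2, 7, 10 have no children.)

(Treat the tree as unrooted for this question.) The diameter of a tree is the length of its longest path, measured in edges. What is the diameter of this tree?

6

BFS from 7 reaches 6 last, at distance 6; BFS from 6 confirms no node is farther.
Path: 7-0-8-5-1-3-6.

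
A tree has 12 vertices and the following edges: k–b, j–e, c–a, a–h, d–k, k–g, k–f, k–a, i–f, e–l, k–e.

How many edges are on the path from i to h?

i – f – k – a – h: 4 edges.

4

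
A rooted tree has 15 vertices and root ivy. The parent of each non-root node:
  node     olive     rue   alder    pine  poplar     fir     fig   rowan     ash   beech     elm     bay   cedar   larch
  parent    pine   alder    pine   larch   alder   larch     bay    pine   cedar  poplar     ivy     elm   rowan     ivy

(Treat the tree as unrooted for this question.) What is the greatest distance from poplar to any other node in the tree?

Distances from poplar peak at 7, attained at fig.
poplar – alder – pine – larch – ivy – elm – bay – fig

7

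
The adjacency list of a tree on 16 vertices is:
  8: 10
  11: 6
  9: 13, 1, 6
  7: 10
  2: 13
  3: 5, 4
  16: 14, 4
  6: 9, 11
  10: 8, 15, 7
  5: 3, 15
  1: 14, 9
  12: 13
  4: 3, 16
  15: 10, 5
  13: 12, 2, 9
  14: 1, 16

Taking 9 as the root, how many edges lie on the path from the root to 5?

Climbing from 5 to the root: 5 – 3 – 4 – 16 – 14 – 1 – 9. That's 6 steps.

6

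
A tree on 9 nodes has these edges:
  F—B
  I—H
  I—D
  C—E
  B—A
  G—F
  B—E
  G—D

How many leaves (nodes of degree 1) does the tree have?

3

Exactly 3 nodes have a single neighbour: A, C, H.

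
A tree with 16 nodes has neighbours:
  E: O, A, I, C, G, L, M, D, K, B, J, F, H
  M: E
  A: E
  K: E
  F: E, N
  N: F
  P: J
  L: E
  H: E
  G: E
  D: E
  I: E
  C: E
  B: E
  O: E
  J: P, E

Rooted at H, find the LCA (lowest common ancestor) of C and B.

C's ancestor chain is C, E, H and B's is B, E, H; they first meet at E.

E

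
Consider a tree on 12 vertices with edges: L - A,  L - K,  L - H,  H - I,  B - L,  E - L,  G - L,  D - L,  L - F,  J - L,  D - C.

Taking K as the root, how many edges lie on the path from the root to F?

2

Climbing from F to the root: F – L – K. That's 2 steps.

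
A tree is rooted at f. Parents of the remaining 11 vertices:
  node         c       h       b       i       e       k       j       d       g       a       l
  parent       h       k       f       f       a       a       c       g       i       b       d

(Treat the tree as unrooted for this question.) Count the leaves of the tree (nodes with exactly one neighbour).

The leaves are e, j, l.
That is 3 leaves.

3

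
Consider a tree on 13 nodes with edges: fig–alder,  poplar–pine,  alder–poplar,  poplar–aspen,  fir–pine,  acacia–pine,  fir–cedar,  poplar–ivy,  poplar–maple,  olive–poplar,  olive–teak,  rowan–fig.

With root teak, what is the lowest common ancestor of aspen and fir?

Ancestors of aspen (toward the root): aspen, poplar, olive, teak.
Ancestors of fir: fir, pine, poplar, olive, teak.
The deepest node appearing in both lists is poplar.

poplar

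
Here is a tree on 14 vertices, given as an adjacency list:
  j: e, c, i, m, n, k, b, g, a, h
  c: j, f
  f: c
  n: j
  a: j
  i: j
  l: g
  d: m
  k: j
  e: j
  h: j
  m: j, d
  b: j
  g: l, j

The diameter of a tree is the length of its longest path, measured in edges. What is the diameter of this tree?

4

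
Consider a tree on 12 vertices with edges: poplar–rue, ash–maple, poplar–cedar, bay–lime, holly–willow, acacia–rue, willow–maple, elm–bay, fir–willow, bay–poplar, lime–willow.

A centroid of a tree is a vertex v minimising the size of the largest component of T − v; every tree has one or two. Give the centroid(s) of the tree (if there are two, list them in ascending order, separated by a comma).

bay, lime

Removing bay splits the tree into components of sizes 6, 4, 1; the largest is 6 ≤ ⌊12/2⌋ = 6.
Its neighbour lime also leaves a largest component of size 6, so both are centroids.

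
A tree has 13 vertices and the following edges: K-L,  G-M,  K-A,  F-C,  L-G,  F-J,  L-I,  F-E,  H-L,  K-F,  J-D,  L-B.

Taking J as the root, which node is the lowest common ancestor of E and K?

Ancestors of E (toward the root): E, F, J.
Ancestors of K: K, F, J.
The deepest node appearing in both lists is F.

F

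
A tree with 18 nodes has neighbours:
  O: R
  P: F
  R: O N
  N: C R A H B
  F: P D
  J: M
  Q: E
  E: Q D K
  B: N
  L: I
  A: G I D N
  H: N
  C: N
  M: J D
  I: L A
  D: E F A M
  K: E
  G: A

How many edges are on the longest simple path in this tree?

6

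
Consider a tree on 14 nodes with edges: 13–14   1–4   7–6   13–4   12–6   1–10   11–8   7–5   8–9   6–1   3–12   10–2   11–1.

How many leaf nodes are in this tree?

The leaves are 2, 3, 5, 9, 14.
That is 5 leaves.

5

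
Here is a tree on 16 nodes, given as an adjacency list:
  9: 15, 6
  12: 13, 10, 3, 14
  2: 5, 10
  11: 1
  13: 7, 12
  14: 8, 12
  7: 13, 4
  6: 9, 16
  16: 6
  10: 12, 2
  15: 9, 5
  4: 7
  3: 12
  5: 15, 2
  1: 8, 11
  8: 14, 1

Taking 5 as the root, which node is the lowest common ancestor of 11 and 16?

Ancestors of 11 (toward the root): 11, 1, 8, 14, 12, 10, 2, 5.
Ancestors of 16: 16, 6, 9, 15, 5.
The deepest node appearing in both lists is 5.

5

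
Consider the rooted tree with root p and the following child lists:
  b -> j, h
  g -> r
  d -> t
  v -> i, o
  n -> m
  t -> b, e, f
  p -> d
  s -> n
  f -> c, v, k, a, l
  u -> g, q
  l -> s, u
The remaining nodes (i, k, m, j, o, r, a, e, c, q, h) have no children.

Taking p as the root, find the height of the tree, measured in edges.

r sits deepest: p – d – t – f – l – u – g – r — 7 edges from the root.

7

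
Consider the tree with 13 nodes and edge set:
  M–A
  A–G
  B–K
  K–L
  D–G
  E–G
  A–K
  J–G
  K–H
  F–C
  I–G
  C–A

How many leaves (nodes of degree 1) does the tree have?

Degree-1 nodes: B, D, E, F, H, I, J, L, M — 9 of them.

9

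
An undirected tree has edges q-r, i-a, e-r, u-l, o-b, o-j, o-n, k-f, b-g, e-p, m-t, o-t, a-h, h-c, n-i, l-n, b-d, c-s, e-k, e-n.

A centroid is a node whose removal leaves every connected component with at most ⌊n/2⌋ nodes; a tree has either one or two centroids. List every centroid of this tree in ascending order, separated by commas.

n

Delete n: the remaining components have sizes 7, 6, 5, 2. Max 7 ≤ 10, so n is a centroid.
No neighbour of n does as well, so n is the unique centroid.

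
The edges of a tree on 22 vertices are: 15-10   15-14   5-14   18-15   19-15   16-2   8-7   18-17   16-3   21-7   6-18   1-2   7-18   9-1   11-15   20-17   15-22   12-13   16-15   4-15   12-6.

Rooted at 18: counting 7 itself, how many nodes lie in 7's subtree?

3

7's subtree: {7, 8, 21}, size 3.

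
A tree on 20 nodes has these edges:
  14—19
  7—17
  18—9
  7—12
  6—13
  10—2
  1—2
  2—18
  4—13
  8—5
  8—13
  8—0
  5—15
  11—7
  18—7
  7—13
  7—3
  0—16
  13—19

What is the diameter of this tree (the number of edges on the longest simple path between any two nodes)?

7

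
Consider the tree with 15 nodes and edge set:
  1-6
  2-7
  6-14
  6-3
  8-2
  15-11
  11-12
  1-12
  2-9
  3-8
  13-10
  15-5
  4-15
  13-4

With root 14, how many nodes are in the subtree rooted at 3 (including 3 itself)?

5

The subtree rooted at 3 contains: 3, 8, 2, 9, 7 — 5 nodes.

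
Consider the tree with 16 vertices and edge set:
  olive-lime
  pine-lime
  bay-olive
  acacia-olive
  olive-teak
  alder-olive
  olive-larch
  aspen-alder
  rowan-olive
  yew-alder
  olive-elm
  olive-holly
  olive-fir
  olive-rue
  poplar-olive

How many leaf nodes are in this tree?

Degree-1 nodes: acacia, aspen, bay, elm, fir, holly, larch, pine, poplar, rowan, rue, teak, yew — 13 of them.

13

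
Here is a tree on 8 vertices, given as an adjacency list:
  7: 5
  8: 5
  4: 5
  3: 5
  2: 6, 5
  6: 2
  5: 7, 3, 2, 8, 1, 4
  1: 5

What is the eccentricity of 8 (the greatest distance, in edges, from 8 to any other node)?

3

Distances from 8 peak at 3, attained at 6.
8–5–2–6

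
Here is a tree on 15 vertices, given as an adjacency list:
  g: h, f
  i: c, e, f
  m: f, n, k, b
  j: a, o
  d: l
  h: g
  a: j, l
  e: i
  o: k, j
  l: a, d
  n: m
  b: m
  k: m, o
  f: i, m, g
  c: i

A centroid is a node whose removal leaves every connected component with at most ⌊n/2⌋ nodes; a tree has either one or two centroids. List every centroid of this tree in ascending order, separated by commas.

If m is removed the pieces have sizes 6, 6, 1, 1, all ≤ ⌊15/2⌋ = 7.
Every other node leaves some component of size > 7, so the centroid is unique.

m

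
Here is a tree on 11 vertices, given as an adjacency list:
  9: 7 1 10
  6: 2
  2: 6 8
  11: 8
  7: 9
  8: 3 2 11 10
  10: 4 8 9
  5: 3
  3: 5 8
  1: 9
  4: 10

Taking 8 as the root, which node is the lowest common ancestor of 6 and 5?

8

Path 6→root: 6 2 8; path 5→root: 5 3 8.
First common node: 8.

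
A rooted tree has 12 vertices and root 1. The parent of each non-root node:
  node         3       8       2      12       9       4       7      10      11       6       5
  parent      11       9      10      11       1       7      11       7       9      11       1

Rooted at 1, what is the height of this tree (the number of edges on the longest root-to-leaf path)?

5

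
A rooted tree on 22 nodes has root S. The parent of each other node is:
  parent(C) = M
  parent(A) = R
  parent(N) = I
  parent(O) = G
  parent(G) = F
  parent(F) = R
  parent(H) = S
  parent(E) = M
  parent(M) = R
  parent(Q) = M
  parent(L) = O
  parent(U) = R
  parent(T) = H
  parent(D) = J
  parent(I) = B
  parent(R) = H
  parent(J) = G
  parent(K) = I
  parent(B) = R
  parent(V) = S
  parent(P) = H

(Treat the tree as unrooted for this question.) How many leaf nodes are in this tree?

12

The leaves are A, C, D, E, K, L, N, P, Q, T, U, V.
That is 12 leaves.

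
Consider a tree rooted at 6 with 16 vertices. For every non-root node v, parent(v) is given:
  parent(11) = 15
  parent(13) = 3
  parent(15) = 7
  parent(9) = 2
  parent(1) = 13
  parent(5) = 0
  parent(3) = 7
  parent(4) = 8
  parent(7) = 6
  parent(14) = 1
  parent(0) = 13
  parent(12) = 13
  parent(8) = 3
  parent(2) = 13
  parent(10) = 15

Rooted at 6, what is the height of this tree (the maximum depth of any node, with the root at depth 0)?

14 sits deepest: 6-7-3-13-1-14 — 5 edges from the root.

5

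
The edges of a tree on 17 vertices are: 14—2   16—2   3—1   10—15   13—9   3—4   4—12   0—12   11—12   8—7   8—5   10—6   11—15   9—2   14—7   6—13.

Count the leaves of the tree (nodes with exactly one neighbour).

The leaves are 0, 1, 5, 16.
That is 4 leaves.

4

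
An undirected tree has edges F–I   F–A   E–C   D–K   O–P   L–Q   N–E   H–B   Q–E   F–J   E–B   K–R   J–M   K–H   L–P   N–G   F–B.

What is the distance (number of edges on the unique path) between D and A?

D – K – H – B – F – A: 5 edges.

5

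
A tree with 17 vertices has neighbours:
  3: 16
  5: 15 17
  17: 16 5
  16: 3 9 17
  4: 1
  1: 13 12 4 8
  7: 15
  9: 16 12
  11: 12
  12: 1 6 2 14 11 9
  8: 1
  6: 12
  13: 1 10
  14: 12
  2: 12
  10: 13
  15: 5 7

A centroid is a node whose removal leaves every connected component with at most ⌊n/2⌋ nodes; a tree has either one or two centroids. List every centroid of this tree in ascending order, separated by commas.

12

Delete 12: the remaining components have sizes 7, 5, 1, 1, 1, 1. Max 7 ≤ 8, so 12 is a centroid.
Every other node leaves some component of size > 8, so the centroid is unique.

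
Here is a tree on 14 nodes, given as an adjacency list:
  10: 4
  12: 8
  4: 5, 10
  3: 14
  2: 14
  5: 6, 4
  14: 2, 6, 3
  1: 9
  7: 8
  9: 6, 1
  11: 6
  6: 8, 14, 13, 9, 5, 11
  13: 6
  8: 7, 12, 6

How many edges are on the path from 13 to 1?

Walking from 13: 13 – 6 – 9 – 1. Length 3.

3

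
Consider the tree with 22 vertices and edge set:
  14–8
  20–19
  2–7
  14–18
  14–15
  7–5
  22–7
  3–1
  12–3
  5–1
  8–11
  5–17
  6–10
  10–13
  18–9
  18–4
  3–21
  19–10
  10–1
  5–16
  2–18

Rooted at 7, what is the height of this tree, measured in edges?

The longest root-to-leaf path is 7 → 2 → 18 → 14 → 8 → 11 (5 edges).

5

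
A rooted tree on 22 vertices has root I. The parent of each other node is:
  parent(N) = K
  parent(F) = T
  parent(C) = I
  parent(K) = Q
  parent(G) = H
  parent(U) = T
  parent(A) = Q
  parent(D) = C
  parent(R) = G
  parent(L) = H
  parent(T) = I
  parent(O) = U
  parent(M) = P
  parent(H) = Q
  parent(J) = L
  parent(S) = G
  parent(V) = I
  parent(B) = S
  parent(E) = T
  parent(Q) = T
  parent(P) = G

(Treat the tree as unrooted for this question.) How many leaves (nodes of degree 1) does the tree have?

Exactly 11 nodes have a single neighbour: A, B, D, E, F, J, M, N, O, R, V.

11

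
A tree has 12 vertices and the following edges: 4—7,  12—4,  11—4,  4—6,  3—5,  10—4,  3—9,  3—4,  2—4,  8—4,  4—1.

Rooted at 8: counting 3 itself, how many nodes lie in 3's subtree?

3

The subtree rooted at 3 contains: 3, 9, 5 — 3 nodes.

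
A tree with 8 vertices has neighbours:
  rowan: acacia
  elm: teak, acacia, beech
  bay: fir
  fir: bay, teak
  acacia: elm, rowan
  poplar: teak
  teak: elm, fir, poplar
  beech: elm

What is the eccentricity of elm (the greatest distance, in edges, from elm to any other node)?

3

A farthest node from elm is bay.
The path elm–teak–fir–bay has 3 edges.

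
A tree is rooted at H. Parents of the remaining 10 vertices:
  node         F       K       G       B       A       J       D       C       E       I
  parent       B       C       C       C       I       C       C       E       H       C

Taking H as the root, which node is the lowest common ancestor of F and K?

Path F→root: F B C E H; path K→root: K C E H.
First common node: C.

C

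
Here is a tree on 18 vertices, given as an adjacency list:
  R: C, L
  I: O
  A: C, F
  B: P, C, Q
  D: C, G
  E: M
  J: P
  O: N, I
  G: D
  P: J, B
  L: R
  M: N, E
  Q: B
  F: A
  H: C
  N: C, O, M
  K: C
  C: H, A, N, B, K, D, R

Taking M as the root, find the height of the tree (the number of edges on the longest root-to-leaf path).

J sits deepest: M → N → C → B → P → J — 5 edges from the root.

5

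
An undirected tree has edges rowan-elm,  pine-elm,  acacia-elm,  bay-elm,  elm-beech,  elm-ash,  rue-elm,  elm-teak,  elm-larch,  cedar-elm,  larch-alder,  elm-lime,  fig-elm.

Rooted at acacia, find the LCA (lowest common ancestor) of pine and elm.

elm

pine's ancestor chain is pine, elm, acacia and elm's is elm, acacia; they first meet at elm.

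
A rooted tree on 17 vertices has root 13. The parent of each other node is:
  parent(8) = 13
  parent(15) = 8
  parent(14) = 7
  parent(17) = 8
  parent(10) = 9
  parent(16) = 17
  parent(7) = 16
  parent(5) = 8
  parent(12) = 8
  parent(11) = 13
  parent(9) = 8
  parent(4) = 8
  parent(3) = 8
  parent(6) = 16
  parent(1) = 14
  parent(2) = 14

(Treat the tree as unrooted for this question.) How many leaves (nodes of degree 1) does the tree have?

Exactly 10 nodes have a single neighbour: 1, 2, 3, 4, 5, 6, 10, 11, 12, 15.

10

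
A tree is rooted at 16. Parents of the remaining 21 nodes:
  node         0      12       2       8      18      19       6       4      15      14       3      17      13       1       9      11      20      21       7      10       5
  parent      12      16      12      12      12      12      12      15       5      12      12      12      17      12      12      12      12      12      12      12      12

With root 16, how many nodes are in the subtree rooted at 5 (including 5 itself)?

5's subtree: {5, 15, 4}, size 3.

3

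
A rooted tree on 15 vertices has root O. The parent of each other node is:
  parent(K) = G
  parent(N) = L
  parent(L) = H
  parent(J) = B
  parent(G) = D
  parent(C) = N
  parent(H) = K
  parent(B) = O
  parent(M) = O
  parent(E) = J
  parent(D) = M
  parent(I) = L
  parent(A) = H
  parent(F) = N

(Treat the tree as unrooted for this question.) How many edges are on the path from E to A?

Walking from E: E – J – B – O – M – D – G – K – H – A. Length 9.

9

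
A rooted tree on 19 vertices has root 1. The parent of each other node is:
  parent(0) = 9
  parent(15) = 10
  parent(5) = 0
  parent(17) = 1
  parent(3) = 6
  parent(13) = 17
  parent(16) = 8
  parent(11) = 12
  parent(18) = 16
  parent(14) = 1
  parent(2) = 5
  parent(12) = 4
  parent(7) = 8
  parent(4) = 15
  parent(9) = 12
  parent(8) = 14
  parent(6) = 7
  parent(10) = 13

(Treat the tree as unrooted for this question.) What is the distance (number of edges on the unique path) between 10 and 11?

4

10–15–4–12–11: 4 edges.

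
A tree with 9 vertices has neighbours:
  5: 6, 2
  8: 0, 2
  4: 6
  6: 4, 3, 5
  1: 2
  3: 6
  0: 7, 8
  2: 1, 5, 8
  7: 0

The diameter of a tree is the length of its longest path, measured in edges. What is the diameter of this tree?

Starting from 7, a farthest node is 3 at distance 6.
One longest path: 7 - 0 - 8 - 2 - 5 - 6 - 3.
So the diameter is 6.

6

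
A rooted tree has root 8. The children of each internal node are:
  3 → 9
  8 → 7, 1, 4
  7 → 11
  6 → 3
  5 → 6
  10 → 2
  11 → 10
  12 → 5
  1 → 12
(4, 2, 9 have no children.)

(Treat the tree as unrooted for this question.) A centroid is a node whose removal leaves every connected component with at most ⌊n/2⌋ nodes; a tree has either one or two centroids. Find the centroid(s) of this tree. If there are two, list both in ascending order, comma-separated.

1, 8

Removing 8 splits the tree into components of sizes 6, 4, 1; the largest is 6 ≤ ⌊12/2⌋ = 6.
Its neighbour 1 also leaves a largest component of size 6, so both are centroids.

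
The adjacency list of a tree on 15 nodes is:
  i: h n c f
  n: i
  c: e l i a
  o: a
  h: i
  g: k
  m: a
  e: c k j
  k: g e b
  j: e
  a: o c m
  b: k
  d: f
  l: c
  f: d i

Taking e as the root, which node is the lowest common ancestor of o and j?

o's ancestor chain is o, a, c, e and j's is j, e; they first meet at e.

e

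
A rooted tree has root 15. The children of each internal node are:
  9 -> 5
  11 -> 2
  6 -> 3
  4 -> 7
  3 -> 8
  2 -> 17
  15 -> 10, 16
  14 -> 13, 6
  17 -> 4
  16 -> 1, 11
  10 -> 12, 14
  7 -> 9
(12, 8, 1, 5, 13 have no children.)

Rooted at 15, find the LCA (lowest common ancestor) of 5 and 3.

15

5's ancestor chain is 5, 9, 7, 4, 17, 2, 11, 16, 15 and 3's is 3, 6, 14, 10, 15; they first meet at 15.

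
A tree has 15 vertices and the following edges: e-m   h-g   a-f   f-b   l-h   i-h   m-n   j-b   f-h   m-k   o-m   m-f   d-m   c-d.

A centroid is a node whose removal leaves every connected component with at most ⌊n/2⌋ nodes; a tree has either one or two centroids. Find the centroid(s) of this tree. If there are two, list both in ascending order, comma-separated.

If f is removed the pieces have sizes 7, 4, 2, 1, all ≤ ⌊15/2⌋ = 7.
No neighbour of f does as well, so f is the unique centroid.

f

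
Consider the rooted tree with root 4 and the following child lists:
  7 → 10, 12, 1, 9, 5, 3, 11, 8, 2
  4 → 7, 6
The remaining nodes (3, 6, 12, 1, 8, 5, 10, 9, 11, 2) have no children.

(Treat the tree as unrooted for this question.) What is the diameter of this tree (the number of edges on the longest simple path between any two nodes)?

3

BFS from 6 reaches 3 last, at distance 3; BFS from 3 confirms no node is farther.
Path: 6 - 4 - 7 - 3.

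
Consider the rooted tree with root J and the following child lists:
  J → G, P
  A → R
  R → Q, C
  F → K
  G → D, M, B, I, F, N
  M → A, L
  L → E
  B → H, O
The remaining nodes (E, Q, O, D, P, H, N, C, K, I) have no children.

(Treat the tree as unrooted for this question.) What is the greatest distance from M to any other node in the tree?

3

The node farthest from M is H (C, O, Q, P, K also at distance 3), via M-G-B-H — 3 edges.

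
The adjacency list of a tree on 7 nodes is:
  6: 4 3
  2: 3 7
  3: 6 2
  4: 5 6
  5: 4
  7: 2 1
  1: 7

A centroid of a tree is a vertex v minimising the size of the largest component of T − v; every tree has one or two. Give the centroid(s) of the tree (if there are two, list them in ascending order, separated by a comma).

Removing 3 splits the tree into components of sizes 3, 3; the largest is 3 ≤ ⌊7/2⌋ = 3.
No neighbour of 3 does as well, so 3 is the unique centroid.

3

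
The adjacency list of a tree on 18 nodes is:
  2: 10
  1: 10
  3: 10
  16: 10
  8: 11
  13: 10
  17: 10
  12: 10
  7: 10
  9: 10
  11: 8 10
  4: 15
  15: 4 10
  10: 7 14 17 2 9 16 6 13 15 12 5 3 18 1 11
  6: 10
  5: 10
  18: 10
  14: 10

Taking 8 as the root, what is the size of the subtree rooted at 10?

Descendants of 10 (including itself): 10, 1, 3, 17, 9, 7, 6, 14, 2, 15, 5, 12, 18, 16, 13, 4. That's 16.

16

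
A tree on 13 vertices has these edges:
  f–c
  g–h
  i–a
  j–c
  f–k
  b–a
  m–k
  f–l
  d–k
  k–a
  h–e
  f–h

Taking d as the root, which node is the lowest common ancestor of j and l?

f

Ancestors of j (toward the root): j, c, f, k, d.
Ancestors of l: l, f, k, d.
The deepest node appearing in both lists is f.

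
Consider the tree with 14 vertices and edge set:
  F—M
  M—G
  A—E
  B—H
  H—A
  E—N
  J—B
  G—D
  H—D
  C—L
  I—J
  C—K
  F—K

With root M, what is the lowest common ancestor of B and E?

B's ancestor chain is B, H, D, G, M and E's is E, A, H, D, G, M; they first meet at H.

H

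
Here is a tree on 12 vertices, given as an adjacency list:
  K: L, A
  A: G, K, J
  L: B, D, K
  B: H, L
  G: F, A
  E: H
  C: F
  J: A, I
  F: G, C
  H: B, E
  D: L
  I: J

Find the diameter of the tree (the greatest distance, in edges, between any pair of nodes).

8

Starting from E, a farthest node is C at distance 8.
One longest path: E-H-B-L-K-A-G-F-C.
So the diameter is 8.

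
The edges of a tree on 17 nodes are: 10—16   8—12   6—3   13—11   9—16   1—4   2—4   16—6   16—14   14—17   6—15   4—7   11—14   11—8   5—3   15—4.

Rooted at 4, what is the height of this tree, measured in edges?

A deepest node is 12, reached by 4-15-6-16-14-11-8-12.
That path has 7 edges, so the height is 7.

7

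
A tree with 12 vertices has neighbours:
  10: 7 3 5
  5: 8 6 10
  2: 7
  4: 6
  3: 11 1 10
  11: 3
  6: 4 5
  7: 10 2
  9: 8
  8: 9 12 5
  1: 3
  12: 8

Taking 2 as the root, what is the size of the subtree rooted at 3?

3

3's subtree: {3, 11, 1}, size 3.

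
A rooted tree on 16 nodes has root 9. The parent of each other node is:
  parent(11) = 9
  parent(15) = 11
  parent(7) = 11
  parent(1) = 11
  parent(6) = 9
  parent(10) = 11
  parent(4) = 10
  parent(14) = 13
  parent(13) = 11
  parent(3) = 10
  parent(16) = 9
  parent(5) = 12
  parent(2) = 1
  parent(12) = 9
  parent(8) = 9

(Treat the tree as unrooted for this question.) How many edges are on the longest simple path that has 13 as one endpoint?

4

Distances from 13 peak at 4, attained at 5.
13-11-9-12-5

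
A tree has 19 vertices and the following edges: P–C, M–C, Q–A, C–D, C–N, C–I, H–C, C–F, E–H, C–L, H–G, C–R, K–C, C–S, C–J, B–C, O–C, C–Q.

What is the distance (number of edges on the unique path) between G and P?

3

G – H – C – P: 3 edges.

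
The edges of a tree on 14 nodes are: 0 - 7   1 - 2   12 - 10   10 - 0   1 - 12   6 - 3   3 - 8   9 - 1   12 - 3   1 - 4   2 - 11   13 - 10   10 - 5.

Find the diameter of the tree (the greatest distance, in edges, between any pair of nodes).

BFS from 11 reaches 7 last, at distance 6; BFS from 7 confirms no node is farther.
Path: 11–2–1–12–10–0–7.

6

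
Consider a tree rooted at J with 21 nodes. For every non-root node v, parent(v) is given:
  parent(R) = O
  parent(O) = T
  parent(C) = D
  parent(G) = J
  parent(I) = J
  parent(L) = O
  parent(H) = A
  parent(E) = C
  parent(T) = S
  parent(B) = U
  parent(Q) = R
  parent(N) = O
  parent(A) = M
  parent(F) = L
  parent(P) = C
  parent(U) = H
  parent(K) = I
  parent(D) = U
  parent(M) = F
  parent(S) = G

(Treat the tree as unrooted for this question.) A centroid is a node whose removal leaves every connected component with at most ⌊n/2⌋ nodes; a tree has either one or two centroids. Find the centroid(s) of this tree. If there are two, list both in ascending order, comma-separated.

L

Delete L: the remaining components have sizes 10, 10. Max 10 ≤ 10, so L is a centroid.
No neighbour of L does as well, so L is the unique centroid.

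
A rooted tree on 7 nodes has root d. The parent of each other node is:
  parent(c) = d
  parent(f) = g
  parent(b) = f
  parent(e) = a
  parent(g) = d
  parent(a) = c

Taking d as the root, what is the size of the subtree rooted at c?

Descendants of c (including itself): c, a, e. That's 3.

3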